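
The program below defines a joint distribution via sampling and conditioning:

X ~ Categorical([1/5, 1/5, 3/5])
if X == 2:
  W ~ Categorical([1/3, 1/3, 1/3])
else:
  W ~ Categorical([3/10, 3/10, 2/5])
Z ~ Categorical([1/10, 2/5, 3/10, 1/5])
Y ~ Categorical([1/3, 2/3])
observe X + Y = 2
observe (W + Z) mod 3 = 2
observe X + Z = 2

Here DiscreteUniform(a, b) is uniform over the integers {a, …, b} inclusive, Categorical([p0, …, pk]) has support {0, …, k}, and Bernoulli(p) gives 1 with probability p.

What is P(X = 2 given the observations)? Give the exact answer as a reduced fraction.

Enumerate traces; 2 have nonzero weight after conditioning:
  (X=1, W=1, Z=1, Y=1) weight 2/125
  (X=2, W=2, Z=0, Y=0) weight 1/150
Group by X:
  weight(X=1) = 2/125
  weight(X=2) = 1/150
Total weight = 2/125 + 1/150 = 17/750
P(X=1 | obs) = 2/125 / 17/750 = 12/17
P(X=2 | obs) = 1/150 / 17/750 = 5/17

P(X = 2 | obs) = 5/17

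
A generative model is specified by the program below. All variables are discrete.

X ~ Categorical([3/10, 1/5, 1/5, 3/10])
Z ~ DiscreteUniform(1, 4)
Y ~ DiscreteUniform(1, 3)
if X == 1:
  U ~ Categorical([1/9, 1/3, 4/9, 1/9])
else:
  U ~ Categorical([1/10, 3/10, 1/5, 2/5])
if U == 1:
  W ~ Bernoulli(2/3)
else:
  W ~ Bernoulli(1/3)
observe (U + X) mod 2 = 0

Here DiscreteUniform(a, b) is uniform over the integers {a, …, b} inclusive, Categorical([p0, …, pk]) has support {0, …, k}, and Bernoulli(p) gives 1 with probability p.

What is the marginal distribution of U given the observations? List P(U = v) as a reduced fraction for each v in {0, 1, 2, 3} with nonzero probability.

P(U=0) = 45/404, P(U=1) = 141/404, P(U=2) = 45/202, P(U=3) = 32/101

Enumerate traces; 192 have nonzero weight after conditioning:
  (X=0, Z=1, Y=1, U=0, W=0) weight 1/600
  (X=0, Z=1, Y=1, U=0, W=1) weight 1/1200
  (X=0, Z=1, Y=1, U=2, W=0) weight 1/300
  (X=0, Z=1, Y=1, U=2, W=1) weight 1/600
  (X=0, Z=1, Y=2, U=0, W=0) weight 1/600
  (X=0, Z=1, Y=2, U=0, W=1) weight 1/1200
  (X=0, Z=1, Y=2, U=2, W=0) weight 1/300
  (X=0, Z=1, Y=2, U=2, W=1) weight 1/600
  (X=1, Z=1, Y=1, U=1, W=0) weight 1/540
  (X=1, Z=1, Y=1, U=3, W=0) weight 1/810
  … 182 more
Group by U:
  weight(U=0) = 1/20
  weight(U=1) = 47/300
  weight(U=2) = 1/10
  weight(U=3) = 32/225
Total weight = 1/20 + 47/300 + 1/10 + 32/225 = 101/225
P(U=0 | obs) = 1/20 / 101/225 = 45/404
P(U=1 | obs) = 47/300 / 101/225 = 141/404
P(U=2 | obs) = 1/10 / 101/225 = 45/202
P(U=3 | obs) = 32/225 / 101/225 = 32/101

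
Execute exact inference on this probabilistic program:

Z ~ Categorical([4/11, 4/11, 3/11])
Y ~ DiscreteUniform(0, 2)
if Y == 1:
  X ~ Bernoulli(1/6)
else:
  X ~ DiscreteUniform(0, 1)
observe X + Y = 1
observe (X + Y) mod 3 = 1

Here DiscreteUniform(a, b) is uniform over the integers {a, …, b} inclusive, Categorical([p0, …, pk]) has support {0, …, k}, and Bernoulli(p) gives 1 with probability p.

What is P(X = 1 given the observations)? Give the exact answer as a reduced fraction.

Enumerate traces; 6 have nonzero weight after conditioning:
  (Z=0, Y=0, X=1) weight 2/33
  (Z=0, Y=1, X=0) weight 10/99
  (Z=1, Y=0, X=1) weight 2/33
  (Z=1, Y=1, X=0) weight 10/99
  (Z=2, Y=0, X=1) weight 1/22
  (Z=2, Y=1, X=0) weight 5/66
Group by X:
  weight(X=0) = 5/18
  weight(X=1) = 1/6
Total weight = 5/18 + 1/6 = 4/9
P(X=0 | obs) = 5/18 / 4/9 = 5/8
P(X=1 | obs) = 1/6 / 4/9 = 3/8

P(X = 1 | obs) = 3/8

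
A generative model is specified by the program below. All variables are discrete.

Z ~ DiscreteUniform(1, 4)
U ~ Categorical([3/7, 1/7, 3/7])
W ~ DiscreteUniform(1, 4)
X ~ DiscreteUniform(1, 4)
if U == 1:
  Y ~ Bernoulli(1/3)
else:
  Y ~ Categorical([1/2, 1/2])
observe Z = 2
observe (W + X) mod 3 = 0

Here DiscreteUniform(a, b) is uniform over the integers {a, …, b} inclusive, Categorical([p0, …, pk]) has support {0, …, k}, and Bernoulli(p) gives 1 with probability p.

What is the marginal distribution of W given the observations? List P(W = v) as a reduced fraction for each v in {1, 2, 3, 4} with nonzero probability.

P(W=1) = 1/5, P(W=2) = 2/5, P(W=3) = 1/5, P(W=4) = 1/5

Enumerate traces; 30 have nonzero weight after conditioning:
  (Z=2, U=0, W=1, X=2, Y=0) weight 3/896
  (Z=2, U=0, W=1, X=2, Y=1) weight 3/896
  (Z=2, U=0, W=2, X=1, Y=0) weight 3/896
  (Z=2, U=0, W=2, X=1, Y=1) weight 3/896
  (Z=2, U=0, W=2, X=4, Y=0) weight 3/896
  (Z=2, U=0, W=2, X=4, Y=1) weight 3/896
  (Z=2, U=0, W=3, X=3, Y=0) weight 3/896
  (Z=2, U=0, W=3, X=3, Y=1) weight 3/896
  (Z=2, U=0, W=4, X=2, Y=0) weight 3/896
  … 21 more
Group by W:
  weight(W=1) = 1/64
  weight(W=2) = 1/32
  weight(W=3) = 1/64
  weight(W=4) = 1/64
Total weight = 1/64 + 1/32 + 1/64 + 1/64 = 5/64
P(W=1 | obs) = 1/64 / 5/64 = 1/5
P(W=2 | obs) = 1/32 / 5/64 = 2/5
P(W=3 | obs) = 1/64 / 5/64 = 1/5
P(W=4 | obs) = 1/64 / 5/64 = 1/5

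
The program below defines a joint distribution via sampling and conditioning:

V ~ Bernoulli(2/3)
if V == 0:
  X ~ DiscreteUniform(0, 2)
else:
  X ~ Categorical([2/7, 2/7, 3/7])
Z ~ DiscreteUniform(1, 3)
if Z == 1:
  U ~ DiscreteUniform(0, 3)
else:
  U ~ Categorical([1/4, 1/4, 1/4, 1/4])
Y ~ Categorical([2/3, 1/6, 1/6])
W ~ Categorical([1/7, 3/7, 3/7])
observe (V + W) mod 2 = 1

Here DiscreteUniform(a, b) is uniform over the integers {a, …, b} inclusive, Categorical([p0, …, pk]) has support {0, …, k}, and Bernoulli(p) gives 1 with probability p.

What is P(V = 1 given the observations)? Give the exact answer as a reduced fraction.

Enumerate traces; 324 have nonzero weight after conditioning:
  (V=0, X=0, Z=1, U=0, Y=0, W=1) weight 1/378
  (V=0, X=0, Z=1, U=0, Y=1, W=1) weight 1/1512
  (V=0, X=0, Z=1, U=0, Y=2, W=1) weight 1/1512
  (V=0, X=0, Z=1, U=1, Y=0, W=1) weight 1/378
  (V=0, X=0, Z=1, U=1, Y=1, W=1) weight 1/1512
  (V=0, X=0, Z=1, U=1, Y=2, W=1) weight 1/1512
  (V=0, X=0, Z=1, U=2, Y=0, W=1) weight 1/378
  (V=0, X=0, Z=1, U=2, Y=1, W=1) weight 1/1512
  (V=1, X=0, Z=1, U=0, Y=0, W=0) weight 2/1323
  … 315 more
Group by V:
  weight(V=0) = 1/7
  weight(V=1) = 8/21
Total weight = 1/7 + 8/21 = 11/21
P(V=0 | obs) = 1/7 / 11/21 = 3/11
P(V=1 | obs) = 8/21 / 11/21 = 8/11

P(V = 1 | obs) = 8/11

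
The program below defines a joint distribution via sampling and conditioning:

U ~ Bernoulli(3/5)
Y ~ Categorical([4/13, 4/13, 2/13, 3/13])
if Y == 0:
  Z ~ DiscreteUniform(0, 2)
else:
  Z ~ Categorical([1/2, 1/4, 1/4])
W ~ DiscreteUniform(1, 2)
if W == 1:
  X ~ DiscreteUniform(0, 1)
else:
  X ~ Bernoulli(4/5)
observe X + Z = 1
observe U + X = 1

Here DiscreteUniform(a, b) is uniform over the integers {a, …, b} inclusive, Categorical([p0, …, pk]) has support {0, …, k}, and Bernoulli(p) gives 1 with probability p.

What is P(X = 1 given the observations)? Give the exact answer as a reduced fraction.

Enumerate traces; 16 have nonzero weight after conditioning:
  (U=0, Y=0, Z=0, W=1, X=1) weight 2/195
  (U=0, Y=0, Z=0, W=2, X=1) weight 16/975
  (U=0, Y=1, Z=0, W=1, X=1) weight 1/65
  (U=0, Y=1, Z=0, W=2, X=1) weight 8/325
  (U=0, Y=2, Z=0, W=1, X=1) weight 1/130
  (U=0, Y=2, Z=0, W=2, X=1) weight 4/325
  (U=0, Y=3, Z=0, W=1, X=1) weight 3/260
  (U=0, Y=3, Z=0, W=2, X=1) weight 6/325
  (U=1, Y=0, Z=1, W=1, X=0) weight 1/65
  … 7 more
Group by X:
  weight(X=0) = 301/5200
  weight(X=1) = 7/60
Total weight = 301/5200 + 7/60 = 2723/15600
P(X=0 | obs) = 301/5200 / 2723/15600 = 129/389
P(X=1 | obs) = 7/60 / 2723/15600 = 260/389

P(X = 1 | obs) = 260/389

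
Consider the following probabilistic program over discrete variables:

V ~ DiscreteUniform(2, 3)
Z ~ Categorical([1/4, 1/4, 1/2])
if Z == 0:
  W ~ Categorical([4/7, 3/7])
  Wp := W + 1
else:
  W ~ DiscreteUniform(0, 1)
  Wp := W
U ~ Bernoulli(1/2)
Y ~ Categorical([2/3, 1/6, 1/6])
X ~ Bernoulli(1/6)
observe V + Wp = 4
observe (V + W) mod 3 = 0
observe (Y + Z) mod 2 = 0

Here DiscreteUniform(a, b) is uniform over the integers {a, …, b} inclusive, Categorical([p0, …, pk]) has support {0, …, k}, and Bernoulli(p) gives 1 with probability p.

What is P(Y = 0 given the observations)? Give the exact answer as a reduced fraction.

P(Y = 0 | obs) = 4/5

Enumerate traces; 16 have nonzero weight after conditioning:
  (V=2, Z=0, W=1, U=0, Y=0, X=0) weight 5/336
  (V=2, Z=0, W=1, U=0, Y=0, X=1) weight 1/336
  (V=2, Z=0, W=1, U=0, Y=2, X=0) weight 5/1344
  (V=2, Z=0, W=1, U=0, Y=2, X=1) weight 1/1344
  (V=2, Z=0, W=1, U=1, Y=0, X=0) weight 5/336
  (V=2, Z=0, W=1, U=1, Y=0, X=1) weight 1/336
  (V=2, Z=0, W=1, U=1, Y=2, X=0) weight 5/1344
  (V=2, Z=0, W=1, U=1, Y=2, X=1) weight 1/1344
  … 8 more
Group by Y:
  weight(Y=0) = 1/12
  weight(Y=2) = 1/48
Total weight = 1/12 + 1/48 = 5/48
P(Y=0 | obs) = 1/12 / 5/48 = 4/5
P(Y=2 | obs) = 1/48 / 5/48 = 1/5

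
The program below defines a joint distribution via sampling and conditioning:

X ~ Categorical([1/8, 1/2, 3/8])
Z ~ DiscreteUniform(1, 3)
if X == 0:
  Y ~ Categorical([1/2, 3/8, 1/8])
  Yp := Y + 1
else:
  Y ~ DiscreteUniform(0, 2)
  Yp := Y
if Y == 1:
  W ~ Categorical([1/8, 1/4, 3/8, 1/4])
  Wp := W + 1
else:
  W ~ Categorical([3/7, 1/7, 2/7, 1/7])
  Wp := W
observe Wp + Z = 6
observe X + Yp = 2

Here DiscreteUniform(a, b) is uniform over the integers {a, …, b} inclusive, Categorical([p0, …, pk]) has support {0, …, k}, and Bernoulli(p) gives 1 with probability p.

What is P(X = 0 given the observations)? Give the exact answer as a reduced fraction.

Enumerate traces; 5 have nonzero weight after conditioning:
  (X=0, Z=2, Y=1, W=3) weight 1/256
  (X=0, Z=3, Y=1, W=2) weight 3/512
  (X=1, Z=2, Y=1, W=3) weight 1/72
  (X=1, Z=3, Y=1, W=2) weight 1/48
  (X=2, Z=3, Y=0, W=3) weight 1/168
Group by X:
  weight(X=0) = 5/512
  weight(X=1) = 5/144
  weight(X=2) = 1/168
Total weight = 5/512 + 5/144 + 1/168 = 1627/32256
P(X=0 | obs) = 5/512 / 1627/32256 = 315/1627
P(X=1 | obs) = 5/144 / 1627/32256 = 1120/1627
P(X=2 | obs) = 1/168 / 1627/32256 = 192/1627

P(X = 0 | obs) = 315/1627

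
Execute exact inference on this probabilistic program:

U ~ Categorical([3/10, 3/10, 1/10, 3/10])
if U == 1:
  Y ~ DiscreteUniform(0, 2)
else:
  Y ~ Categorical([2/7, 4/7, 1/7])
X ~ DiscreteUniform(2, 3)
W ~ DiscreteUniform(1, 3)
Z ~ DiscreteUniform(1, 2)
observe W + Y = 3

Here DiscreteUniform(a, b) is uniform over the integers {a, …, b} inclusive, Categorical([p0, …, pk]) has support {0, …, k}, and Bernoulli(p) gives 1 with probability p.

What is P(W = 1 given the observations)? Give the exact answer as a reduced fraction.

P(W = 1 | obs) = 1/5

Enumerate traces; 48 have nonzero weight after conditioning:
  (U=0, Y=0, X=2, W=3, Z=1) weight 1/140
  (U=0, Y=0, X=2, W=3, Z=2) weight 1/140
  (U=0, Y=0, X=3, W=3, Z=1) weight 1/140
  (U=0, Y=0, X=3, W=3, Z=2) weight 1/140
  (U=0, Y=1, X=2, W=2, Z=1) weight 1/70
  (U=0, Y=1, X=2, W=2, Z=2) weight 1/70
  (U=0, Y=1, X=3, W=2, Z=1) weight 1/70
  (U=0, Y=1, X=3, W=2, Z=2) weight 1/70
  (U=0, Y=2, X=2, W=1, Z=1) weight 1/280
  … 39 more
Group by W:
  weight(W=1) = 1/15
  weight(W=2) = 1/6
  weight(W=3) = 1/10
Total weight = 1/15 + 1/6 + 1/10 = 1/3
P(W=1 | obs) = 1/15 / 1/3 = 1/5
P(W=2 | obs) = 1/6 / 1/3 = 1/2
P(W=3 | obs) = 1/10 / 1/3 = 3/10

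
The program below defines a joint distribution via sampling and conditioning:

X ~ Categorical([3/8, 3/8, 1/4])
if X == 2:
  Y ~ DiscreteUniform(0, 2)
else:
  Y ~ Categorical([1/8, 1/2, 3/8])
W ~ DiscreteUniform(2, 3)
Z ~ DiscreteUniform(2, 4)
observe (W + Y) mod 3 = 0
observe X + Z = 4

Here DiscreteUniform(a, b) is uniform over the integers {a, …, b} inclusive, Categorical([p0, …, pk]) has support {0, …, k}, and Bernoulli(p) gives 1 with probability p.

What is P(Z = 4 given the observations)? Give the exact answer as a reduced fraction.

Enumerate traces; 6 have nonzero weight after conditioning:
  (X=0, Y=0, W=3, Z=4) weight 1/128
  (X=0, Y=1, W=2, Z=4) weight 1/32
  (X=1, Y=0, W=3, Z=3) weight 1/128
  (X=1, Y=1, W=2, Z=3) weight 1/32
  (X=2, Y=0, W=3, Z=2) weight 1/72
  (X=2, Y=1, W=2, Z=2) weight 1/72
Group by Z:
  weight(Z=2) = 1/36
  weight(Z=3) = 5/128
  weight(Z=4) = 5/128
Total weight = 1/36 + 5/128 + 5/128 = 61/576
P(Z=2 | obs) = 1/36 / 61/576 = 16/61
P(Z=3 | obs) = 5/128 / 61/576 = 45/122
P(Z=4 | obs) = 5/128 / 61/576 = 45/122

P(Z = 4 | obs) = 45/122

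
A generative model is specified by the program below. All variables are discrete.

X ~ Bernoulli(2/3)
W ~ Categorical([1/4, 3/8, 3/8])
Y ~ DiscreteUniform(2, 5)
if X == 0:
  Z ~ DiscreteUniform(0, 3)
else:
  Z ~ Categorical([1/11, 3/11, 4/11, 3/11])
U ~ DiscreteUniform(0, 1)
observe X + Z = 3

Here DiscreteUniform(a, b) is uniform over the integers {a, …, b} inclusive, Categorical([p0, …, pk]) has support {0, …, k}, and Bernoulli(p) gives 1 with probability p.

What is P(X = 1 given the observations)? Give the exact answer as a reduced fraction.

Enumerate traces; 48 have nonzero weight after conditioning:
  (X=0, W=0, Y=2, Z=3, U=0) weight 1/384
  (X=0, W=0, Y=2, Z=3, U=1) weight 1/384
  (X=0, W=0, Y=3, Z=3, U=0) weight 1/384
  (X=0, W=0, Y=3, Z=3, U=1) weight 1/384
  (X=0, W=0, Y=4, Z=3, U=0) weight 1/384
  (X=0, W=0, Y=4, Z=3, U=1) weight 1/384
  (X=0, W=0, Y=5, Z=3, U=0) weight 1/384
  (X=0, W=0, Y=5, Z=3, U=1) weight 1/384
  (X=1, W=0, Y=2, Z=2, U=0) weight 1/132
  … 39 more
Group by X:
  weight(X=0) = 1/12
  weight(X=1) = 8/33
Total weight = 1/12 + 8/33 = 43/132
P(X=0 | obs) = 1/12 / 43/132 = 11/43
P(X=1 | obs) = 8/33 / 43/132 = 32/43

P(X = 1 | obs) = 32/43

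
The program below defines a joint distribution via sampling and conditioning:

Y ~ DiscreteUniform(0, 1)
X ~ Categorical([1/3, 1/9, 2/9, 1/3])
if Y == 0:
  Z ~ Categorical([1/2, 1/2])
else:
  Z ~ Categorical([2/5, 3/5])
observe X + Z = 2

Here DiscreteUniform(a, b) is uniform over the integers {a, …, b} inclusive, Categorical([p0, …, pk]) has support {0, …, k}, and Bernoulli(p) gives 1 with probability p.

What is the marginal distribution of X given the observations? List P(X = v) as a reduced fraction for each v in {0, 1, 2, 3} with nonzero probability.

P(X=1) = 11/29, P(X=2) = 18/29

Enumerate traces; 4 have nonzero weight after conditioning:
  (Y=0, X=1, Z=1) weight 1/36
  (Y=0, X=2, Z=0) weight 1/18
  (Y=1, X=1, Z=1) weight 1/30
  (Y=1, X=2, Z=0) weight 2/45
Group by X:
  weight(X=1) = 11/180
  weight(X=2) = 1/10
Total weight = 11/180 + 1/10 = 29/180
P(X=1 | obs) = 11/180 / 29/180 = 11/29
P(X=2 | obs) = 1/10 / 29/180 = 18/29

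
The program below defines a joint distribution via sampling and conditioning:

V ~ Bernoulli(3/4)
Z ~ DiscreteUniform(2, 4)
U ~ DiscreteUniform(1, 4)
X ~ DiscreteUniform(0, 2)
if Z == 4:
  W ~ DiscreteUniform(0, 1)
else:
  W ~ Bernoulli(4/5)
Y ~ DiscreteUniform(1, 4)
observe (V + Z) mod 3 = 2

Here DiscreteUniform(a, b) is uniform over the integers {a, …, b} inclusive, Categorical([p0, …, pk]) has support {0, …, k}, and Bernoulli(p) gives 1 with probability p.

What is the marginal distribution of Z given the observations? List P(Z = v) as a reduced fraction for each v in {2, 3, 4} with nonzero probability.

Enumerate traces; 192 have nonzero weight after conditioning:
  (V=0, Z=2, U=1, X=0, W=0, Y=1) weight 1/2880
  (V=0, Z=2, U=1, X=0, W=0, Y=2) weight 1/2880
  (V=0, Z=2, U=1, X=0, W=0, Y=3) weight 1/2880
  (V=0, Z=2, U=1, X=0, W=0, Y=4) weight 1/2880
  (V=0, Z=2, U=1, X=0, W=1, Y=1) weight 1/720
  (V=0, Z=2, U=1, X=0, W=1, Y=2) weight 1/720
  (V=0, Z=2, U=1, X=0, W=1, Y=3) weight 1/720
  (V=0, Z=2, U=1, X=0, W=1, Y=4) weight 1/720
  (V=1, Z=4, U=1, X=0, W=0, Y=1) weight 1/384
  … 183 more
Group by Z:
  weight(Z=2) = 1/12
  weight(Z=4) = 1/4
Total weight = 1/12 + 1/4 = 1/3
P(Z=2 | obs) = 1/12 / 1/3 = 1/4
P(Z=4 | obs) = 1/4 / 1/3 = 3/4

P(Z=2) = 1/4, P(Z=4) = 3/4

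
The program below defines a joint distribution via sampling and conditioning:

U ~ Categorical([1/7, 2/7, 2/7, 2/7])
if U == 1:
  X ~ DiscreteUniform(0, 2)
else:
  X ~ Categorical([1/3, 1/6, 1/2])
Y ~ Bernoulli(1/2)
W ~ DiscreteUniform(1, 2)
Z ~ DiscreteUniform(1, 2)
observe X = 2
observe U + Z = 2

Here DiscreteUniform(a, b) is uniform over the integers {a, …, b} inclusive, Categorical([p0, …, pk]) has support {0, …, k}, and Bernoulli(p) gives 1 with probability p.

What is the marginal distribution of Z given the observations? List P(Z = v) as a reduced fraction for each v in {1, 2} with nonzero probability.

P(Z=1) = 4/7, P(Z=2) = 3/7

Enumerate traces; 8 have nonzero weight after conditioning:
  (U=0, X=2, Y=0, W=1, Z=2) weight 1/112
  (U=0, X=2, Y=0, W=2, Z=2) weight 1/112
  (U=0, X=2, Y=1, W=1, Z=2) weight 1/112
  (U=0, X=2, Y=1, W=2, Z=2) weight 1/112
  (U=1, X=2, Y=0, W=1, Z=1) weight 1/84
  (U=1, X=2, Y=0, W=2, Z=1) weight 1/84
  (U=1, X=2, Y=1, W=1, Z=1) weight 1/84
  (U=1, X=2, Y=1, W=2, Z=1) weight 1/84
Group by Z:
  weight(Z=1) = 1/21
  weight(Z=2) = 1/28
Total weight = 1/21 + 1/28 = 1/12
P(Z=1 | obs) = 1/21 / 1/12 = 4/7
P(Z=2 | obs) = 1/28 / 1/12 = 3/7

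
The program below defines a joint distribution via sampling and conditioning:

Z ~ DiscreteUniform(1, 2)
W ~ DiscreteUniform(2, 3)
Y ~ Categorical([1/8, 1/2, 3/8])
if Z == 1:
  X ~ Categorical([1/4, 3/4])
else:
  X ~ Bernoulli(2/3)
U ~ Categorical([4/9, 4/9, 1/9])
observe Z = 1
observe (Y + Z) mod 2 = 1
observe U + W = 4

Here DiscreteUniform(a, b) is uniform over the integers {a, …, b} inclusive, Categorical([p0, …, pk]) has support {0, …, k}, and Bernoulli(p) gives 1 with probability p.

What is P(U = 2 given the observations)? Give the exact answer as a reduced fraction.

Enumerate traces; 8 have nonzero weight after conditioning:
  (Z=1, W=2, Y=0, X=0, U=2) weight 1/1152
  (Z=1, W=2, Y=0, X=1, U=2) weight 1/384
  (Z=1, W=2, Y=2, X=0, U=2) weight 1/384
  (Z=1, W=2, Y=2, X=1, U=2) weight 1/128
  (Z=1, W=3, Y=0, X=0, U=1) weight 1/288
  (Z=1, W=3, Y=0, X=1, U=1) weight 1/96
  (Z=1, W=3, Y=2, X=0, U=1) weight 1/96
  (Z=1, W=3, Y=2, X=1, U=1) weight 1/32
Group by U:
  weight(U=1) = 1/18
  weight(U=2) = 1/72
Total weight = 1/18 + 1/72 = 5/72
P(U=1 | obs) = 1/18 / 5/72 = 4/5
P(U=2 | obs) = 1/72 / 5/72 = 1/5

P(U = 2 | obs) = 1/5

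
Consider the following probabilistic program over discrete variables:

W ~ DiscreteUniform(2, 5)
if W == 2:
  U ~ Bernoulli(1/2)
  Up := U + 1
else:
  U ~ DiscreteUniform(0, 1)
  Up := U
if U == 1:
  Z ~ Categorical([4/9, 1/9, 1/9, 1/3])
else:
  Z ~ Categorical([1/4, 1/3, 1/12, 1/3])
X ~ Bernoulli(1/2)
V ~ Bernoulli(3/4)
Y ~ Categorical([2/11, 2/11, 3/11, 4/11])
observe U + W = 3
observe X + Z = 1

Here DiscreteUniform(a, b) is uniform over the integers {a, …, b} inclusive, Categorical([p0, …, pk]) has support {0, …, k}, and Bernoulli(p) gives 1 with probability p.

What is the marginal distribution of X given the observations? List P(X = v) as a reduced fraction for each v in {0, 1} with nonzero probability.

P(X=0) = 16/41, P(X=1) = 25/41

Enumerate traces; 32 have nonzero weight after conditioning:
  (W=2, U=1, Z=0, X=1, V=0, Y=0) weight 1/792
  (W=2, U=1, Z=0, X=1, V=0, Y=1) weight 1/792
  (W=2, U=1, Z=0, X=1, V=0, Y=2) weight 1/528
  (W=2, U=1, Z=0, X=1, V=0, Y=3) weight 1/396
  (W=2, U=1, Z=0, X=1, V=1, Y=0) weight 1/264
  (W=2, U=1, Z=0, X=1, V=1, Y=1) weight 1/264
  (W=2, U=1, Z=0, X=1, V=1, Y=2) weight 1/176
  (W=2, U=1, Z=0, X=1, V=1, Y=3) weight 1/132
  (W=2, U=1, Z=1, X=0, V=0, Y=0) weight 1/3168
  … 23 more
Group by X:
  weight(X=0) = 1/36
  weight(X=1) = 25/576
Total weight = 1/36 + 25/576 = 41/576
P(X=0 | obs) = 1/36 / 41/576 = 16/41
P(X=1 | obs) = 25/576 / 41/576 = 25/41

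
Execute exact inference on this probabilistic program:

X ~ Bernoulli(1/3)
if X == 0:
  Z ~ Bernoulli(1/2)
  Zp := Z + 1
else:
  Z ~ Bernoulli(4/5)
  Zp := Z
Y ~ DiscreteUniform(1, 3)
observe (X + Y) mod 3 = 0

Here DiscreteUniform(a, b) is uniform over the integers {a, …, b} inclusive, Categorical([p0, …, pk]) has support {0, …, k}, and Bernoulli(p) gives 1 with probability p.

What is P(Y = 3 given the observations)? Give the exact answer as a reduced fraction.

P(Y = 3 | obs) = 2/3

Enumerate traces; 4 have nonzero weight after conditioning:
  (X=0, Z=0, Y=3) weight 1/9
  (X=0, Z=1, Y=3) weight 1/9
  (X=1, Z=0, Y=2) weight 1/45
  (X=1, Z=1, Y=2) weight 4/45
Group by Y:
  weight(Y=2) = 1/9
  weight(Y=3) = 2/9
Total weight = 1/9 + 2/9 = 1/3
P(Y=2 | obs) = 1/9 / 1/3 = 1/3
P(Y=3 | obs) = 2/9 / 1/3 = 2/3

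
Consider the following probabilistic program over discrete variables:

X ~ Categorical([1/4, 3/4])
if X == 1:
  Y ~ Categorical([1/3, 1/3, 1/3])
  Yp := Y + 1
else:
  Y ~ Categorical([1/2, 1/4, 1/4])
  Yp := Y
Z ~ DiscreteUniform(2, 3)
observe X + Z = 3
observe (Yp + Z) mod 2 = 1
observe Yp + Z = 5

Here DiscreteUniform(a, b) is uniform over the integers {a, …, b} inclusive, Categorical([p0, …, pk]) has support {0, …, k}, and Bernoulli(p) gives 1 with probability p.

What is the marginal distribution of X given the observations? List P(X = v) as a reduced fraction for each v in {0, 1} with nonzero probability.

Enumerate traces; 2 have nonzero weight after conditioning:
  (X=0, Y=2, Z=3) weight 1/32
  (X=1, Y=2, Z=2) weight 1/8
Group by X:
  weight(X=0) = 1/32
  weight(X=1) = 1/8
Total weight = 1/32 + 1/8 = 5/32
P(X=0 | obs) = 1/32 / 5/32 = 1/5
P(X=1 | obs) = 1/8 / 5/32 = 4/5

P(X=0) = 1/5, P(X=1) = 4/5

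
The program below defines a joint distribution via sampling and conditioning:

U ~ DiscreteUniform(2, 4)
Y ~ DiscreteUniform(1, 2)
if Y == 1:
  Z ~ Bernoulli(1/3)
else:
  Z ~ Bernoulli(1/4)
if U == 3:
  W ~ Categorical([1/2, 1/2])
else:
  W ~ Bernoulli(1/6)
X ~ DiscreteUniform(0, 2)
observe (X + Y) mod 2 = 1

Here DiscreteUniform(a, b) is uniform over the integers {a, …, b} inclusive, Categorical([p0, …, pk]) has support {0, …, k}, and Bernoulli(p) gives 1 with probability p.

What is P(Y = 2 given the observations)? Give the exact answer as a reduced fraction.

Enumerate traces; 36 have nonzero weight after conditioning:
  (U=2, Y=1, Z=0, W=0, X=0) weight 5/162
  (U=2, Y=1, Z=0, W=0, X=2) weight 5/162
  (U=2, Y=1, Z=0, W=1, X=0) weight 1/162
  (U=2, Y=1, Z=0, W=1, X=2) weight 1/162
  (U=2, Y=1, Z=1, W=0, X=0) weight 5/324
  (U=2, Y=1, Z=1, W=0, X=2) weight 5/324
  (U=2, Y=1, Z=1, W=1, X=0) weight 1/324
  (U=2, Y=1, Z=1, W=1, X=2) weight 1/324
  (U=2, Y=2, Z=0, W=0, X=1) weight 5/144
  … 27 more
Group by Y:
  weight(Y=1) = 1/3
  weight(Y=2) = 1/6
Total weight = 1/3 + 1/6 = 1/2
P(Y=1 | obs) = 1/3 / 1/2 = 2/3
P(Y=2 | obs) = 1/6 / 1/2 = 1/3

P(Y = 2 | obs) = 1/3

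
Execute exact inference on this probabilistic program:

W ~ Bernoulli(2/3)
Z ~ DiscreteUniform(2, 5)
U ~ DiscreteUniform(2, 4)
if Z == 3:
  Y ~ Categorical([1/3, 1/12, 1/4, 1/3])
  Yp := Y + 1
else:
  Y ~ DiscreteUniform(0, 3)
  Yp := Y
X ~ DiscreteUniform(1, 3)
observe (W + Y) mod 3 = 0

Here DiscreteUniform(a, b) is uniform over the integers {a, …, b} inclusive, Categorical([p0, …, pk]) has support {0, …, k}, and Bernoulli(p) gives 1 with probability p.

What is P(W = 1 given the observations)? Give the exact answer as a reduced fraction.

P(W = 1 | obs) = 12/25

Enumerate traces; 108 have nonzero weight after conditioning:
  (W=0, Z=2, U=2, Y=0, X=1) weight 1/432
  (W=0, Z=2, U=2, Y=0, X=2) weight 1/432
  (W=0, Z=2, U=2, Y=0, X=3) weight 1/432
  (W=0, Z=2, U=2, Y=3, X=1) weight 1/432
  (W=0, Z=2, U=2, Y=3, X=2) weight 1/432
  (W=0, Z=2, U=2, Y=3, X=3) weight 1/432
  (W=0, Z=2, U=3, Y=0, X=1) weight 1/432
  (W=0, Z=2, U=3, Y=0, X=2) weight 1/432
  (W=1, Z=2, U=2, Y=2, X=1) weight 1/216
  … 99 more
Group by W:
  weight(W=0) = 13/72
  weight(W=1) = 1/6
Total weight = 13/72 + 1/6 = 25/72
P(W=0 | obs) = 13/72 / 25/72 = 13/25
P(W=1 | obs) = 1/6 / 25/72 = 12/25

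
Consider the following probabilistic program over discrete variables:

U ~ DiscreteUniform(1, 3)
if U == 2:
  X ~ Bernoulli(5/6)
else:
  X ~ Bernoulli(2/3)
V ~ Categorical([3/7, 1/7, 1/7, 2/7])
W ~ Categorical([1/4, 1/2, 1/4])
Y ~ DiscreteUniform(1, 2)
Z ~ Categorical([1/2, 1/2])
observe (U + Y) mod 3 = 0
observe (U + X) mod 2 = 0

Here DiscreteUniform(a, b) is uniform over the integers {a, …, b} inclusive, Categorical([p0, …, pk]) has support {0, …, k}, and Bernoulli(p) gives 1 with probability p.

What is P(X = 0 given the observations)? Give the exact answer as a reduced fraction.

P(X = 0 | obs) = 1/5

Enumerate traces; 48 have nonzero weight after conditioning:
  (U=1, X=1, V=0, W=0, Y=2, Z=0) weight 1/168
  (U=1, X=1, V=0, W=0, Y=2, Z=1) weight 1/168
  (U=1, X=1, V=0, W=1, Y=2, Z=0) weight 1/84
  (U=1, X=1, V=0, W=1, Y=2, Z=1) weight 1/84
  (U=1, X=1, V=0, W=2, Y=2, Z=0) weight 1/168
  (U=1, X=1, V=0, W=2, Y=2, Z=1) weight 1/168
  (U=1, X=1, V=1, W=0, Y=2, Z=0) weight 1/504
  (U=1, X=1, V=1, W=0, Y=2, Z=1) weight 1/504
  (U=2, X=0, V=0, W=0, Y=1, Z=0) weight 1/672
  … 39 more
Group by X:
  weight(X=0) = 1/36
  weight(X=1) = 1/9
Total weight = 1/36 + 1/9 = 5/36
P(X=0 | obs) = 1/36 / 5/36 = 1/5
P(X=1 | obs) = 1/9 / 5/36 = 4/5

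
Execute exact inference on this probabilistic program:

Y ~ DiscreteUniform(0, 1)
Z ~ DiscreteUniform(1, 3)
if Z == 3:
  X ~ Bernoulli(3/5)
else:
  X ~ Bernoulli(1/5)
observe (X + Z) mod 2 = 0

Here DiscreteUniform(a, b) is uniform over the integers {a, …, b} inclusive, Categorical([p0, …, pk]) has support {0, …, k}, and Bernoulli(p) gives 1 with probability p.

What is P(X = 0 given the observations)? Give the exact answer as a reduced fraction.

P(X = 0 | obs) = 1/2

Enumerate traces; 6 have nonzero weight after conditioning:
  (Y=0, Z=1, X=1) weight 1/30
  (Y=0, Z=2, X=0) weight 2/15
  (Y=0, Z=3, X=1) weight 1/10
  (Y=1, Z=1, X=1) weight 1/30
  (Y=1, Z=2, X=0) weight 2/15
  (Y=1, Z=3, X=1) weight 1/10
Group by X:
  weight(X=0) = 4/15
  weight(X=1) = 4/15
Total weight = 4/15 + 4/15 = 8/15
P(X=0 | obs) = 4/15 / 8/15 = 1/2
P(X=1 | obs) = 4/15 / 8/15 = 1/2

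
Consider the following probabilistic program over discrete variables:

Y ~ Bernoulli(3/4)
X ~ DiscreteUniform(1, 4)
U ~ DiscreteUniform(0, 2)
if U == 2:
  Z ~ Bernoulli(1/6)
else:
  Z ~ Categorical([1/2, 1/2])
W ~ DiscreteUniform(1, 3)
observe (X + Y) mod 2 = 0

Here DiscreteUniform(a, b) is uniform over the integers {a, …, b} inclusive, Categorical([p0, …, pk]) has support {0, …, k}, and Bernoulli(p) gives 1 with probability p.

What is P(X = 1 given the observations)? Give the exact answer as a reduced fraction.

P(X = 1 | obs) = 3/8

Enumerate traces; 72 have nonzero weight after conditioning:
  (Y=0, X=2, U=0, Z=0, W=1) weight 1/288
  (Y=0, X=2, U=0, Z=0, W=2) weight 1/288
  (Y=0, X=2, U=0, Z=0, W=3) weight 1/288
  (Y=0, X=2, U=0, Z=1, W=1) weight 1/288
  (Y=0, X=2, U=0, Z=1, W=2) weight 1/288
  (Y=0, X=2, U=0, Z=1, W=3) weight 1/288
  (Y=0, X=2, U=1, Z=0, W=1) weight 1/288
  (Y=0, X=2, U=1, Z=0, W=2) weight 1/288
  (Y=0, X=4, U=0, Z=0, W=1) weight 1/288
  (Y=1, X=1, U=0, Z=0, W=1) weight 1/96
  … 62 more
Group by X:
  weight(X=1) = 3/16
  weight(X=2) = 1/16
  weight(X=3) = 3/16
  weight(X=4) = 1/16
Total weight = 3/16 + 1/16 + 3/16 + 1/16 = 1/2
P(X=1 | obs) = 3/16 / 1/2 = 3/8
P(X=2 | obs) = 1/16 / 1/2 = 1/8
P(X=3 | obs) = 3/16 / 1/2 = 3/8
P(X=4 | obs) = 1/16 / 1/2 = 1/8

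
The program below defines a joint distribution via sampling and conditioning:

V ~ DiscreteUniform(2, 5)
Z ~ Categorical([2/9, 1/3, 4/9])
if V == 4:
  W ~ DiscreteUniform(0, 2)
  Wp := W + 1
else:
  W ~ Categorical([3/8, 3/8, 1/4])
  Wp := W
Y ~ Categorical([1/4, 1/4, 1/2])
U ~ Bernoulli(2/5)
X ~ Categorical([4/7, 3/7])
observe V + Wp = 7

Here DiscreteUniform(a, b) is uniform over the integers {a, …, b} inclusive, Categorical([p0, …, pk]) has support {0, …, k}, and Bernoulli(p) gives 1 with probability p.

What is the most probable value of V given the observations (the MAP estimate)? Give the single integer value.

argmax_v P(V = v | obs) = 4

Enumerate traces; 72 have nonzero weight after conditioning:
  (V=4, Z=0, W=2, Y=0, U=0, X=0) weight 1/630
  (V=4, Z=0, W=2, Y=0, U=0, X=1) weight 1/840
  (V=4, Z=0, W=2, Y=0, U=1, X=0) weight 1/945
  (V=4, Z=0, W=2, Y=0, U=1, X=1) weight 1/1260
  (V=4, Z=0, W=2, Y=1, U=0, X=0) weight 1/630
  (V=4, Z=0, W=2, Y=1, U=0, X=1) weight 1/840
  (V=4, Z=0, W=2, Y=1, U=1, X=0) weight 1/945
  (V=4, Z=0, W=2, Y=1, U=1, X=1) weight 1/1260
  (V=5, Z=0, W=2, Y=0, U=0, X=0) weight 1/840
  … 63 more
Group by V:
  weight(V=4) = 1/12
  weight(V=5) = 1/16
Total weight = 1/12 + 1/16 = 7/48
P(V=4 | obs) = 1/12 / 7/48 = 4/7
P(V=5 | obs) = 1/16 / 7/48 = 3/7
argmax = 4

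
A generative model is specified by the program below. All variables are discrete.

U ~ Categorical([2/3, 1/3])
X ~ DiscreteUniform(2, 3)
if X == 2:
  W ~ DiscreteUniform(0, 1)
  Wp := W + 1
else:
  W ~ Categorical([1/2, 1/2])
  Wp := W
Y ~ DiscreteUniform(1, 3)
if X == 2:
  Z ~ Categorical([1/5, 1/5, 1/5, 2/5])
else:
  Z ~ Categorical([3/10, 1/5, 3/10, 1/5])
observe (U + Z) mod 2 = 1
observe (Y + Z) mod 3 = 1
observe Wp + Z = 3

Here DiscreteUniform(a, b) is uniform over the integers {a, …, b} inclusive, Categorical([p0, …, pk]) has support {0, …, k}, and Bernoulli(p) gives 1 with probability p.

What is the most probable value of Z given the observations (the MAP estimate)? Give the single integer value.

Enumerate traces; 4 have nonzero weight after conditioning:
  (U=0, X=2, W=1, Y=3, Z=1) weight 1/90
  (U=0, X=3, W=0, Y=1, Z=3) weight 1/90
  (U=1, X=2, W=0, Y=2, Z=2) weight 1/180
  (U=1, X=3, W=1, Y=2, Z=2) weight 1/120
Group by Z:
  weight(Z=1) = 1/90
  weight(Z=2) = 1/72
  weight(Z=3) = 1/90
Total weight = 1/90 + 1/72 + 1/90 = 13/360
P(Z=1 | obs) = 1/90 / 13/360 = 4/13
P(Z=2 | obs) = 1/72 / 13/360 = 5/13
P(Z=3 | obs) = 1/90 / 13/360 = 4/13
argmax = 2

argmax_v P(Z = v | obs) = 2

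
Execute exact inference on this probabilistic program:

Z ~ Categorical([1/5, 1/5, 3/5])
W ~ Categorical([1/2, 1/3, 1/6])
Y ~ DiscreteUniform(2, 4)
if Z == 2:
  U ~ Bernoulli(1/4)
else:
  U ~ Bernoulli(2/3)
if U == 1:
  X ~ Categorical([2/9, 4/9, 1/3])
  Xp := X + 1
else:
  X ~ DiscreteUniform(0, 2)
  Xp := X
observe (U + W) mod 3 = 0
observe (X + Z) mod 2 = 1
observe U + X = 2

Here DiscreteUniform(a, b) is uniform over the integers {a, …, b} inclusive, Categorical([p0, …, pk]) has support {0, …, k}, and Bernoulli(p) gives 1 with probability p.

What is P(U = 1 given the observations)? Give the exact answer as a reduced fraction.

P(U = 1 | obs) = 17/26

Enumerate traces; 9 have nonzero weight after conditioning:
  (Z=0, W=2, Y=2, U=1, X=1) weight 4/1215
  (Z=0, W=2, Y=3, U=1, X=1) weight 4/1215
  (Z=0, W=2, Y=4, U=1, X=1) weight 4/1215
  (Z=1, W=0, Y=2, U=0, X=2) weight 1/270
  (Z=1, W=0, Y=3, U=0, X=2) weight 1/270
  (Z=1, W=0, Y=4, U=0, X=2) weight 1/270
  (Z=2, W=2, Y=2, U=1, X=1) weight 1/270
  (Z=2, W=2, Y=3, U=1, X=1) weight 1/270
  … 1 more
Group by U:
  weight(U=0) = 1/90
  weight(U=1) = 17/810
Total weight = 1/90 + 17/810 = 13/405
P(U=0 | obs) = 1/90 / 13/405 = 9/26
P(U=1 | obs) = 17/810 / 13/405 = 17/26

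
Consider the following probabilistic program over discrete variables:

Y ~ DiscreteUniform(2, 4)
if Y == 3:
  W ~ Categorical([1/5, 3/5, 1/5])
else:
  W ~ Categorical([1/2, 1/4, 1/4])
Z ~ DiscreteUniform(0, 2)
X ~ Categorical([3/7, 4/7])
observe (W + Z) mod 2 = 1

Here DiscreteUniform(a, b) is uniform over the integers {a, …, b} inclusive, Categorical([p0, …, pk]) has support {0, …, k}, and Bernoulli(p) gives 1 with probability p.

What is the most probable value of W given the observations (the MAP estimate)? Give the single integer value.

argmax_v P(W = v | obs) = 1

Enumerate traces; 24 have nonzero weight after conditioning:
  (Y=2, W=0, Z=1, X=0) weight 1/42
  (Y=2, W=0, Z=1, X=1) weight 2/63
  (Y=2, W=1, Z=0, X=0) weight 1/84
  (Y=2, W=1, Z=0, X=1) weight 1/63
  (Y=2, W=1, Z=2, X=0) weight 1/84
  (Y=2, W=1, Z=2, X=1) weight 1/63
  (Y=2, W=2, Z=1, X=0) weight 1/84
  (Y=2, W=2, Z=1, X=1) weight 1/63
  … 16 more
Group by W:
  weight(W=0) = 2/15
  weight(W=1) = 11/45
  weight(W=2) = 7/90
Total weight = 2/15 + 11/45 + 7/90 = 41/90
P(W=0 | obs) = 2/15 / 41/90 = 12/41
P(W=1 | obs) = 11/45 / 41/90 = 22/41
P(W=2 | obs) = 7/90 / 41/90 = 7/41
argmax = 1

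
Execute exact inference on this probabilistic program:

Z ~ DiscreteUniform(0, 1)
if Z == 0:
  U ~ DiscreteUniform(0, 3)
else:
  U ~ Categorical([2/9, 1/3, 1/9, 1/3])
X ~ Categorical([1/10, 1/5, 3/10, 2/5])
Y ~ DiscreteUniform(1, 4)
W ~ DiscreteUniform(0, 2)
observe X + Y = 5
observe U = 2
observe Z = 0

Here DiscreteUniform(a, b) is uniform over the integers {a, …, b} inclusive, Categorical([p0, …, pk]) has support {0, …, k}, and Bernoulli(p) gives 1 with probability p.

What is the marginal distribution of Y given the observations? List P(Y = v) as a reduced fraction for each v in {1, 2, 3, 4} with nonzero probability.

P(Y=2) = 4/9, P(Y=3) = 1/3, P(Y=4) = 2/9

Enumerate traces; 9 have nonzero weight after conditioning:
  (Z=0, U=2, X=1, Y=4, W=0) weight 1/480
  (Z=0, U=2, X=1, Y=4, W=1) weight 1/480
  (Z=0, U=2, X=1, Y=4, W=2) weight 1/480
  (Z=0, U=2, X=2, Y=3, W=0) weight 1/320
  (Z=0, U=2, X=2, Y=3, W=1) weight 1/320
  (Z=0, U=2, X=2, Y=3, W=2) weight 1/320
  (Z=0, U=2, X=3, Y=2, W=0) weight 1/240
  (Z=0, U=2, X=3, Y=2, W=1) weight 1/240
  … 1 more
Group by Y:
  weight(Y=2) = 1/80
  weight(Y=3) = 3/320
  weight(Y=4) = 1/160
Total weight = 1/80 + 3/320 + 1/160 = 9/320
P(Y=2 | obs) = 1/80 / 9/320 = 4/9
P(Y=3 | obs) = 3/320 / 9/320 = 1/3
P(Y=4 | obs) = 1/160 / 9/320 = 2/9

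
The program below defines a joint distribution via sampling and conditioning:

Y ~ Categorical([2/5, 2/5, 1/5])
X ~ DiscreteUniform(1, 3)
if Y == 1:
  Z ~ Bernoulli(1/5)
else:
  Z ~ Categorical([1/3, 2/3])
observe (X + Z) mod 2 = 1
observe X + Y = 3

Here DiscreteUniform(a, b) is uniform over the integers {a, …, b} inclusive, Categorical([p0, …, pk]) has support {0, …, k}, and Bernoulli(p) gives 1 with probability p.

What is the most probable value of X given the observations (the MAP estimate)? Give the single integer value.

Enumerate traces; 3 have nonzero weight after conditioning:
  (Y=0, X=3, Z=0) weight 2/45
  (Y=1, X=2, Z=1) weight 2/75
  (Y=2, X=1, Z=0) weight 1/45
Group by X:
  weight(X=1) = 1/45
  weight(X=2) = 2/75
  weight(X=3) = 2/45
Total weight = 1/45 + 2/75 + 2/45 = 7/75
P(X=1 | obs) = 1/45 / 7/75 = 5/21
P(X=2 | obs) = 2/75 / 7/75 = 2/7
P(X=3 | obs) = 2/45 / 7/75 = 10/21
argmax = 3

argmax_v P(X = v | obs) = 3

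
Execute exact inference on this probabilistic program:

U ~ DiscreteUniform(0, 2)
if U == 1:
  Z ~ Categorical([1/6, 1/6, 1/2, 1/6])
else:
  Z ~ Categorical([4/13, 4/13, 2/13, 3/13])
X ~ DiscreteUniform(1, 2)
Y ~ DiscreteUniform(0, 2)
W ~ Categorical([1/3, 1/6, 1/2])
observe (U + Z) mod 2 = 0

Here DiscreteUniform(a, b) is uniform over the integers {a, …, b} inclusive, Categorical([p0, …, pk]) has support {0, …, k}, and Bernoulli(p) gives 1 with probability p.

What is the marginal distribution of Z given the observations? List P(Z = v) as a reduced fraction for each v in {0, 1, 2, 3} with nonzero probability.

P(Z=0) = 24/49, P(Z=1) = 13/98, P(Z=2) = 12/49, P(Z=3) = 13/98

Enumerate traces; 108 have nonzero weight after conditioning:
  (U=0, Z=0, X=1, Y=0, W=0) weight 2/351
  (U=0, Z=0, X=1, Y=0, W=1) weight 1/351
  (U=0, Z=0, X=1, Y=0, W=2) weight 1/117
  (U=0, Z=0, X=1, Y=1, W=0) weight 2/351
  (U=0, Z=0, X=1, Y=1, W=1) weight 1/351
  (U=0, Z=0, X=1, Y=1, W=2) weight 1/117
  (U=0, Z=0, X=1, Y=2, W=0) weight 2/351
  (U=0, Z=0, X=1, Y=2, W=1) weight 1/351
  (U=0, Z=2, X=1, Y=0, W=0) weight 1/351
  (U=1, Z=1, X=1, Y=0, W=0) weight 1/324
  … 98 more
Group by Z:
  weight(Z=0) = 8/39
  weight(Z=1) = 1/18
  weight(Z=2) = 4/39
  weight(Z=3) = 1/18
Total weight = 8/39 + 1/18 + 4/39 + 1/18 = 49/117
P(Z=0 | obs) = 8/39 / 49/117 = 24/49
P(Z=1 | obs) = 1/18 / 49/117 = 13/98
P(Z=2 | obs) = 4/39 / 49/117 = 12/49
P(Z=3 | obs) = 1/18 / 49/117 = 13/98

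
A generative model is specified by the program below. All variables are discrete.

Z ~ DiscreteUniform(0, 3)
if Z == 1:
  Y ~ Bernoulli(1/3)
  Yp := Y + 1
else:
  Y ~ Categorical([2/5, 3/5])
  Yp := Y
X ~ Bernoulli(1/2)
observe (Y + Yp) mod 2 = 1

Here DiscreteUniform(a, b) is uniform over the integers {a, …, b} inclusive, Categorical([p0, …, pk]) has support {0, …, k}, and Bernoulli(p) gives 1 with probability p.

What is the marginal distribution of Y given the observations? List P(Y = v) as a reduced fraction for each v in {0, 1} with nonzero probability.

P(Y=0) = 2/3, P(Y=1) = 1/3

Enumerate traces; 4 have nonzero weight after conditioning:
  (Z=1, Y=0, X=0) weight 1/12
  (Z=1, Y=0, X=1) weight 1/12
  (Z=1, Y=1, X=0) weight 1/24
  (Z=1, Y=1, X=1) weight 1/24
Group by Y:
  weight(Y=0) = 1/6
  weight(Y=1) = 1/12
Total weight = 1/6 + 1/12 = 1/4
P(Y=0 | obs) = 1/6 / 1/4 = 2/3
P(Y=1 | obs) = 1/12 / 1/4 = 1/3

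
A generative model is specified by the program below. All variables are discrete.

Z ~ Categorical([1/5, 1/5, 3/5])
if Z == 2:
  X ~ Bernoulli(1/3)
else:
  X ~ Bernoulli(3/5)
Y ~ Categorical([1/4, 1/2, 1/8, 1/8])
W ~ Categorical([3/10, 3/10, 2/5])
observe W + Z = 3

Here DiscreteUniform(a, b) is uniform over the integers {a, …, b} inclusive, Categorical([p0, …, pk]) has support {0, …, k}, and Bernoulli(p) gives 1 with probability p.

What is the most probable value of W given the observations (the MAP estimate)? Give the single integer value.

Enumerate traces; 16 have nonzero weight after conditioning:
  (Z=1, X=0, Y=0, W=2) weight 1/125
  (Z=1, X=0, Y=1, W=2) weight 2/125
  (Z=1, X=0, Y=2, W=2) weight 1/250
  (Z=1, X=0, Y=3, W=2) weight 1/250
  (Z=1, X=1, Y=0, W=2) weight 3/250
  (Z=1, X=1, Y=1, W=2) weight 3/125
  (Z=1, X=1, Y=2, W=2) weight 3/500
  (Z=1, X=1, Y=3, W=2) weight 3/500
  (Z=2, X=0, Y=0, W=1) weight 3/100
  … 7 more
Group by W:
  weight(W=1) = 9/50
  weight(W=2) = 2/25
Total weight = 9/50 + 2/25 = 13/50
P(W=1 | obs) = 9/50 / 13/50 = 9/13
P(W=2 | obs) = 2/25 / 13/50 = 4/13
argmax = 1

argmax_v P(W = v | obs) = 1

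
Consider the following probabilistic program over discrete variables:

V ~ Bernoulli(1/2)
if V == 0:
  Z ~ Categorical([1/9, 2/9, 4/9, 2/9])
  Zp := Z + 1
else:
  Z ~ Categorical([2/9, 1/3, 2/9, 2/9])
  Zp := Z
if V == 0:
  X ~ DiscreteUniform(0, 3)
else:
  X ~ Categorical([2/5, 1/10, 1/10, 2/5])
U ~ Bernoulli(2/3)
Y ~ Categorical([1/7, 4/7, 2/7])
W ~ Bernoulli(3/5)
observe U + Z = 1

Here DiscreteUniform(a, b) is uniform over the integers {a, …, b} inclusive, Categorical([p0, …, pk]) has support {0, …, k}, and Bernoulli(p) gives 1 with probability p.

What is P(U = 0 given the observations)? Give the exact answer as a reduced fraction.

P(U = 0 | obs) = 5/11

Enumerate traces; 96 have nonzero weight after conditioning:
  (V=0, Z=0, X=0, U=1, Y=0, W=0) weight 1/1890
  (V=0, Z=0, X=0, U=1, Y=0, W=1) weight 1/1260
  (V=0, Z=0, X=0, U=1, Y=1, W=0) weight 2/945
  (V=0, Z=0, X=0, U=1, Y=1, W=1) weight 1/315
  (V=0, Z=0, X=0, U=1, Y=2, W=0) weight 1/945
  (V=0, Z=0, X=0, U=1, Y=2, W=1) weight 1/630
  (V=0, Z=0, X=1, U=1, Y=0, W=0) weight 1/1890
  (V=0, Z=0, X=1, U=1, Y=0, W=1) weight 1/1260
  (V=0, Z=1, X=0, U=0, Y=0, W=0) weight 1/1890
  … 87 more
Group by U:
  weight(U=0) = 5/54
  weight(U=1) = 1/9
Total weight = 5/54 + 1/9 = 11/54
P(U=0 | obs) = 5/54 / 11/54 = 5/11
P(U=1 | obs) = 1/9 / 11/54 = 6/11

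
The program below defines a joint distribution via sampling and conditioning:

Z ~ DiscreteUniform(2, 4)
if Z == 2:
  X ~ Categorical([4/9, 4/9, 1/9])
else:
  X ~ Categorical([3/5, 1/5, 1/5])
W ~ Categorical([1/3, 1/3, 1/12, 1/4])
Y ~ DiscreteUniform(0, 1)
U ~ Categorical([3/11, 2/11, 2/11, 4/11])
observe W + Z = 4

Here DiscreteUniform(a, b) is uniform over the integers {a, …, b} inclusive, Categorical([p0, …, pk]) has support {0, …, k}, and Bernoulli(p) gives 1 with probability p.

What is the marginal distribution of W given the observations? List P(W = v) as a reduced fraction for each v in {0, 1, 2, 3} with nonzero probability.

P(W=0) = 4/9, P(W=1) = 4/9, P(W=2) = 1/9

Enumerate traces; 72 have nonzero weight after conditioning:
  (Z=2, X=0, W=2, Y=0, U=0) weight 1/594
  (Z=2, X=0, W=2, Y=0, U=1) weight 1/891
  (Z=2, X=0, W=2, Y=0, U=2) weight 1/891
  (Z=2, X=0, W=2, Y=0, U=3) weight 2/891
  (Z=2, X=0, W=2, Y=1, U=0) weight 1/594
  (Z=2, X=0, W=2, Y=1, U=1) weight 1/891
  (Z=2, X=0, W=2, Y=1, U=2) weight 1/891
  (Z=2, X=0, W=2, Y=1, U=3) weight 2/891
  (Z=3, X=0, W=1, Y=0, U=0) weight 1/110
  (Z=4, X=0, W=0, Y=0, U=0) weight 1/110
  … 62 more
Group by W:
  weight(W=0) = 1/9
  weight(W=1) = 1/9
  weight(W=2) = 1/36
Total weight = 1/9 + 1/9 + 1/36 = 1/4
P(W=0 | obs) = 1/9 / 1/4 = 4/9
P(W=1 | obs) = 1/9 / 1/4 = 4/9
P(W=2 | obs) = 1/36 / 1/4 = 1/9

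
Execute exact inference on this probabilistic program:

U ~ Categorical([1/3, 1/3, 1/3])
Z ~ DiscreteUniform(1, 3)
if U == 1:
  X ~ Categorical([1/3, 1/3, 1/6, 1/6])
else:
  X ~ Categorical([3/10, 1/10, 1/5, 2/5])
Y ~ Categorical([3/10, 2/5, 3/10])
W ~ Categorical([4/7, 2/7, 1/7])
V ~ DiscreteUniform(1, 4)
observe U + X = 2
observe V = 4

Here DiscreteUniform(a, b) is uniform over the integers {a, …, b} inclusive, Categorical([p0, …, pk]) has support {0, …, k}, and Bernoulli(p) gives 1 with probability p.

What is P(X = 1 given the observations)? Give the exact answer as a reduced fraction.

Enumerate traces; 81 have nonzero weight after conditioning:
  (U=0, Z=1, X=2, Y=0, W=0, V=4) weight 1/1050
  (U=0, Z=1, X=2, Y=0, W=1, V=4) weight 1/2100
  (U=0, Z=1, X=2, Y=0, W=2, V=4) weight 1/4200
  (U=0, Z=1, X=2, Y=1, W=0, V=4) weight 2/1575
  (U=0, Z=1, X=2, Y=1, W=1, V=4) weight 1/1575
  (U=0, Z=1, X=2, Y=1, W=2, V=4) weight 1/3150
  (U=0, Z=1, X=2, Y=2, W=0, V=4) weight 1/1050
  (U=0, Z=1, X=2, Y=2, W=1, V=4) weight 1/2100
  (U=1, Z=1, X=1, Y=0, W=0, V=4) weight 1/630
  (U=2, Z=1, X=0, Y=0, W=0, V=4) weight 1/700
  … 71 more
Group by X:
  weight(X=0) = 1/40
  weight(X=1) = 1/36
  weight(X=2) = 1/60
Total weight = 1/40 + 1/36 + 1/60 = 5/72
P(X=0 | obs) = 1/40 / 5/72 = 9/25
P(X=1 | obs) = 1/36 / 5/72 = 2/5
P(X=2 | obs) = 1/60 / 5/72 = 6/25

P(X = 1 | obs) = 2/5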